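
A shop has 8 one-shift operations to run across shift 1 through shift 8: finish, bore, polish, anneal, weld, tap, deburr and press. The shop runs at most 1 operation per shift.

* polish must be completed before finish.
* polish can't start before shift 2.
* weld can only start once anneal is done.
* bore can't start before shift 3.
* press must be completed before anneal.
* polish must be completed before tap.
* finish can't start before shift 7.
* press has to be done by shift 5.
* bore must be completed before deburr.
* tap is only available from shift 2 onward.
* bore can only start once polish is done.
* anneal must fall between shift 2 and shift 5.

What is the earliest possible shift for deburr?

Precedence pushes deburr to at least shift 4.
deburr at shift 4 is achievable: bore in shift 3, finish in shift 7, press in shift 1, anneal in shift 5, polish in shift 2, tap in shift 6, weld in shift 8, deburr in shift 4.

shift 4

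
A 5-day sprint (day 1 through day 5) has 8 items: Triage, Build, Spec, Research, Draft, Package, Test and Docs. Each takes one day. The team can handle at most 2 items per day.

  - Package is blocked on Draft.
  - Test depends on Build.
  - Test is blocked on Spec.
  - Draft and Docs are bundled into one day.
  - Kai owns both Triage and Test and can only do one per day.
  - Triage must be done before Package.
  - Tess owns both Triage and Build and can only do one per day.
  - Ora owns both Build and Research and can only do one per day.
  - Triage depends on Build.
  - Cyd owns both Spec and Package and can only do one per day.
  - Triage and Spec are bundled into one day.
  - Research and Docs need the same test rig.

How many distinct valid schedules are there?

29

Splitting on Triage: it can be day 2 (9), day 3 (14), day 4 (6). Listing each branch's schedules as (Build, Spec, Research, Draft, Package, Test, Docs) by day number:
Triage=day 2: (1,2,3,4,5,3,4) (1,2,3,4,5,5,4) (1,2,4,3,4,5,3) (1,2,4,3,5,4,3) (1,2,4,3,5,5,3) (1,2,5,3,4,4,3) (1,2,5,3,4,5,3) (1,2,5,3,5,4,3) (1,2,5,4,5,3,4) — 9.
Triage=day 3: (1,3,2,4,5,5,4) (1,3,4,2,4,5,2) (1,3,4,2,5,4,2) (1,3,4,2,5,5,2) (1,3,5,2,4,4,2) (1,3,5,2,4,5,2) (1,3,5,2,5,4,2) (2,3,1,4,5,5,4) (2,3,4,1,4,5,1) (2,3,4,1,5,4,1) (2,3,4,1,5,5,1) (2,3,5,1,4,4,1) (2,3,5,1,4,5,1) (2,3,5,1,5,4,1) — 14.
Triage=day 4: (1,4,2,3,5,5,3) (1,4,3,2,5,5,2) (2,4,1,3,5,5,3) (2,4,3,1,5,5,1) (3,4,1,2,5,5,2) (3,4,2,1,5,5,1) — 6.
Summing: 9 + 14 + 6 = 29.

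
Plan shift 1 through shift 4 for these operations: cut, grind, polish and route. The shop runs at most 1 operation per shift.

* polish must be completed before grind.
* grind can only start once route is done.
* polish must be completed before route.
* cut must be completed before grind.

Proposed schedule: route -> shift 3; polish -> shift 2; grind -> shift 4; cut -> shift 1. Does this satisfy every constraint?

Yes

polish must be completed before route — holds.
grind can only start once route is done — holds.
cut must be completed before grind — holds.
The shop runs at most 1 operation per shift — holds.
polish must be completed before grind — holds.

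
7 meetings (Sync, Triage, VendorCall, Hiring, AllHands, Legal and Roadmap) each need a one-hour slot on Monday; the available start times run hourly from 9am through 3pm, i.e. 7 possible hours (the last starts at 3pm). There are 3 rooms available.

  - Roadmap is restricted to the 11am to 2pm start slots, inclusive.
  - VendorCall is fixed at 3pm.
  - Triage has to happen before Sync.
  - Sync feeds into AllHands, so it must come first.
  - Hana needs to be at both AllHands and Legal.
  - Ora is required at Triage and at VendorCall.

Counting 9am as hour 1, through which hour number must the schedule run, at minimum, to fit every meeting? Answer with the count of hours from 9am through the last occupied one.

The precedence chain requires at least 3 distinct hours.
With at most 3 per hour and 7 meetings, at least 3 hours are needed.
VendorCall can't be placed before 3pm — that is hour 7 counting from 9am — so the schedule must run through at least 7 hours.
7 works (last occupied hour: 3pm): for example AllHands=11am; Hiring=9am; Sync=10am; VendorCall=3pm; Triage=9am; Roadmap=11am; Legal=9am.

7 hours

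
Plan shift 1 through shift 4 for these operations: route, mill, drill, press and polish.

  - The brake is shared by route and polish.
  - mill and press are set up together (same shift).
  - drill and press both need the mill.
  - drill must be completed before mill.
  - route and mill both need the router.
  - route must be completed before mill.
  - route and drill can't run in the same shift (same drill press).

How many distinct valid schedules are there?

24

Splitting on route: it can be shift 1 (9), shift 2 (9), shift 3 (6). Listing each branch's schedules as (mill, drill, press, polish) by shift number:
route=shift 1: (3,2,3,2) (3,2,3,3) (3,2,3,4) (4,2,4,2) (4,2,4,3) (4,2,4,4) (4,3,4,2) (4,3,4,3) (4,3,4,4) — 9.
route=shift 2: (3,1,3,1) (3,1,3,3) (3,1,3,4) (4,1,4,1) (4,1,4,3) (4,1,4,4) (4,3,4,1) (4,3,4,3) (4,3,4,4) — 9.
route=shift 3: (4,1,4,1) (4,1,4,2) (4,1,4,4) (4,2,4,1) (4,2,4,2) (4,2,4,4) — 6.
Summing: 9 + 9 + 6 = 24.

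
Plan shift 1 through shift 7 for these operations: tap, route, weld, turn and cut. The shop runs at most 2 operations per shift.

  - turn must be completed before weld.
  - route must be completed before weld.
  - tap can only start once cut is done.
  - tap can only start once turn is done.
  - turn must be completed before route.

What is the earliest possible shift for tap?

Precedence pushes tap to at least shift 2.
tap at shift 2 is achievable: cut=shift 1; turn=shift 1; weld=shift 3; tap=shift 2; route=shift 2.

shift 2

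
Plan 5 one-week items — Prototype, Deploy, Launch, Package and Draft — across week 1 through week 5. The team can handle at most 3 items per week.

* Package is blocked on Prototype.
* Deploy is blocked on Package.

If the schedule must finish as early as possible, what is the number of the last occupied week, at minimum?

The precedence chain requires at least 3 distinct weeks.
With at most 3 per week and 5 work items, at least 2 weeks are needed.
3 works (last occupied week: week 3): for example Prototype in week 1; Deploy in week 3; Package in week 2; Launch in week 1; Draft in week 1.

week 3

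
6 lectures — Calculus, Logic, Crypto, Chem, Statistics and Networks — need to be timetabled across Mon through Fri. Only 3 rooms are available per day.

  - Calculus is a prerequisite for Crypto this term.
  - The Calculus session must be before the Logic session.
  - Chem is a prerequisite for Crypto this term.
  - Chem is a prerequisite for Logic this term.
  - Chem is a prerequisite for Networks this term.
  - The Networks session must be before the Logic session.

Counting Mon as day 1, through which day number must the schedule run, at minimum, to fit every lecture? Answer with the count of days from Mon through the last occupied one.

3

The precedence chain requires at least 3 distinct days.
With at most 3 per day and 6 lectures, at least 2 days are needed.
3 works (last occupied day: Wed): for example Crypto -> Tue, Networks -> Tue, Statistics -> Mon, Logic -> Wed, Chem -> Mon, Calculus -> Mon.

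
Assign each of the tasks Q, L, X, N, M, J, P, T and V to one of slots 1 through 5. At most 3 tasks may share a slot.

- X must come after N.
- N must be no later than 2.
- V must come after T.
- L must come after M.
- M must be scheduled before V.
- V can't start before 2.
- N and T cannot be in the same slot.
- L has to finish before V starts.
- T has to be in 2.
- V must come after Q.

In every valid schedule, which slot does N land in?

N's window is 1–2.
T is fixed at 2, and N can't share a slot with T.
So N must be 1.

1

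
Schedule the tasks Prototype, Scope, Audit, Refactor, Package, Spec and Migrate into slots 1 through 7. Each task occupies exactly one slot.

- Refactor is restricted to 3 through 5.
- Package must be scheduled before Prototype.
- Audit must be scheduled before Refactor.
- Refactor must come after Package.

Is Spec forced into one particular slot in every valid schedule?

No

Spec can be 1 (e.g. Audit=1; Prototype=2; Migrate=1; Spec=1; Scope=1; Package=1; Refactor=3) or 2 (e.g. Migrate=1, Prototype=2, Scope=1, Spec=2, Refactor=3, Package=1, Audit=1).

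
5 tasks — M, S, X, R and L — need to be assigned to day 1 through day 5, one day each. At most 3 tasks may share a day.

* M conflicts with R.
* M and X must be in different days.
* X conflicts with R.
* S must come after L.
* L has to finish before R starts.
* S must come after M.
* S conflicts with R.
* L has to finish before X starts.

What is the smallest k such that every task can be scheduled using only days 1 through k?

The precedence chain requires at least 2 distinct days.
With at most 3 per day and 5 tasks, at least 2 days are needed.
Could 2 days be enough, i.e. nothing placed later than day 2? No: S must come after L (at day 1 or later) → {day 2}; L must come before S (at day 2 or earlier) → {day 1}; R must come after L (at day 1 or later) → {day 2}; R can't share with S (day 2) → nothing is left.
So 2 days is not enough.
3 works (last occupied day: day 3): for example L -> day 1; R -> day 3; M -> day 1; X -> day 2; S -> day 2.

3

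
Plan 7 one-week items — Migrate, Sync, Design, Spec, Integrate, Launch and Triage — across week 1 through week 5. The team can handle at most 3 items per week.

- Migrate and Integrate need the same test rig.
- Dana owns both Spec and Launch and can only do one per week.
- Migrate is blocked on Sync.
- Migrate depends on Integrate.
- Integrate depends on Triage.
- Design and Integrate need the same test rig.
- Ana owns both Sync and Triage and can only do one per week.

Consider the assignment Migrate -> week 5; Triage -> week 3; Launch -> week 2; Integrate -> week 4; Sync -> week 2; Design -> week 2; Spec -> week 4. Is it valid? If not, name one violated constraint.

Design and Integrate need the same test rig — holds.
Ana owns both Sync and Triage and can only do one per week — holds.
Integrate depends on Triage — holds.
Migrate and Integrate need the same test rig — holds.
The team can handle at most 3 items per week — holds.
Dana owns both Spec and Launch and can only do one per week — holds.
Migrate depends on Integrate — holds.
Migrate is blocked on Sync — holds.

Valid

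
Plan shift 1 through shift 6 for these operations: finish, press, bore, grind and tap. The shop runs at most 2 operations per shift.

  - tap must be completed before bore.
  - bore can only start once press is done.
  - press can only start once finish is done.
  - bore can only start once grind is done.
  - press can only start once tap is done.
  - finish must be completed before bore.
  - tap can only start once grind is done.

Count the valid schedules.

Splitting on finish: it can be shift 1 (15), shift 2 (15), shift 3 (12), shift 4 (6). Listing each branch's schedules as (press, bore, grind, tap) by shift number:
finish=shift 1: (3,4,1,2) (3,5,1,2) (3,6,1,2) (4,5,1,2) (4,5,1,3) (4,5,2,3) (4,6,1,2) (4,6,1,3) (4,6,2,3) (5,6,1,2) (5,6,1,3) (5,6,1,4) (5,6,2,3) (5,6,2,4) (5,6,3,4) — 15.
finish=shift 2: (3,4,1,2) (3,5,1,2) (3,6,1,2) (4,5,1,2) (4,5,1,3) (4,5,2,3) (4,6,1,2) (4,6,1,3) (4,6,2,3) (5,6,1,2) (5,6,1,3) (5,6,1,4) (5,6,2,3) (5,6,2,4) (5,6,3,4) — 15.
finish=shift 3: (4,5,1,2) (4,5,1,3) (4,5,2,3) (4,6,1,2) (4,6,1,3) (4,6,2,3) (5,6,1,2) (5,6,1,3) (5,6,1,4) (5,6,2,3) (5,6,2,4) (5,6,3,4) — 12.
finish=shift 4: (5,6,1,2) (5,6,1,3) (5,6,1,4) (5,6,2,3) (5,6,2,4) (5,6,3,4) — 6.
Summing: 15 + 15 + 12 + 6 = 48.

48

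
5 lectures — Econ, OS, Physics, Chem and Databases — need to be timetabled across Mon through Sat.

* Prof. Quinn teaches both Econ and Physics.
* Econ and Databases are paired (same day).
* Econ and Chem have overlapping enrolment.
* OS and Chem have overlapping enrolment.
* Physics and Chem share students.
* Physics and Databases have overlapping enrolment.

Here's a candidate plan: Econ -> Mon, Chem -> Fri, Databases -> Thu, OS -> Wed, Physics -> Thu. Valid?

Econ and Databases are paired (same day) — violated.
OS and Chem have overlapping enrolment — holds.
Econ and Chem have overlapping enrolment — holds.
Physics and Chem share students — holds.
Physics and Databases have overlapping enrolment — violated.
Prof. Quinn teaches both Econ and Physics — holds.

No. Physics and Databases have overlapping enrolment is not satisfied.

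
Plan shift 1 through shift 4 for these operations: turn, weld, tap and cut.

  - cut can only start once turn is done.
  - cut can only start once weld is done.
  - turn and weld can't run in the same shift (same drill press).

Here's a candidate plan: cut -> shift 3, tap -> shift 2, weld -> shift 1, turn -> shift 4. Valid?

cut can only start once turn is done — violated.
cut can only start once weld is done — holds.
turn and weld can't run in the same shift (same drill press) — holds.

No — it violates: cut can only start once turn is done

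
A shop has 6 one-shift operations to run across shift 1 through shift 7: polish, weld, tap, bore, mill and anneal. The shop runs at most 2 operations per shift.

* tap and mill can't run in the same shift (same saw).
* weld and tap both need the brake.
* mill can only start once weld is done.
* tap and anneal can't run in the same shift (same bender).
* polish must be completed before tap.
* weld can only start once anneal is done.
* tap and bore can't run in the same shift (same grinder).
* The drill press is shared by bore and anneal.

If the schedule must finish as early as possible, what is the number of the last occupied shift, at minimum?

shift 4

The precedence chain requires at least 3 distinct shifts.
With at most 2 per shift and 6 operations, at least 3 shifts are needed.
Could 3 shifts be enough, i.e. nothing placed later than shift 3? No: mill must come after weld (at shift 1 or later) → {shift 2, shift 3}; weld must come before mill (at shift 3 or earlier) → {shift 1, shift 2}; tap must come after polish (at shift 1 or later) → {shift 2, shift 3}; weld must come after anneal (at shift 1 or later) → {shift 2}; tap can't share with weld (shift 2) → {shift 3}; mill must come after weld (at shift 2 or later) → {shift 3}; mill can't share with tap (shift 3) → nothing is left.
So 3 shifts is not enough.
4 works (last occupied shift: shift 4): for example bore in shift 2, anneal in shift 1, mill in shift 4, tap in shift 3, weld in shift 2, polish in shift 1.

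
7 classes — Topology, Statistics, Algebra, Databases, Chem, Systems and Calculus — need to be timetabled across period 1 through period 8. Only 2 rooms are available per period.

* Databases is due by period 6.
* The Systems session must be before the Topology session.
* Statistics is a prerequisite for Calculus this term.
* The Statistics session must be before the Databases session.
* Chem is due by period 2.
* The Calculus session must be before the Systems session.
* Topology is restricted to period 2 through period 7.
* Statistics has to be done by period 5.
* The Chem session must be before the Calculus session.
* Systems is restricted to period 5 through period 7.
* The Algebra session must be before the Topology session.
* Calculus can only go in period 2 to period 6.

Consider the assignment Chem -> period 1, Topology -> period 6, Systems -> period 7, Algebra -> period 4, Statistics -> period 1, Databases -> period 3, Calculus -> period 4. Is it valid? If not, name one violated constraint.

Topology is restricted to period 2 through period 7 — holds.
Statistics is a prerequisite for Calculus this term — holds.
Calculus can only go in period 2 to period 6 — holds.
The Chem session must be before the Calculus session — holds.
The Statistics session must be before the Databases session — holds.
The Systems session must be before the Topology session — violated.
Statistics has to be done by period 5 — holds.
The Algebra session must be before the Topology session — holds.
Chem is due by period 2 — holds.
The Calculus session must be before the Systems session — holds.
Only 2 rooms are available per period — holds.
Systems is restricted to period 5 through period 7 — holds.
Databases is due by period 6 — holds.

No. The Systems session must be before the Topology session is not satisfied.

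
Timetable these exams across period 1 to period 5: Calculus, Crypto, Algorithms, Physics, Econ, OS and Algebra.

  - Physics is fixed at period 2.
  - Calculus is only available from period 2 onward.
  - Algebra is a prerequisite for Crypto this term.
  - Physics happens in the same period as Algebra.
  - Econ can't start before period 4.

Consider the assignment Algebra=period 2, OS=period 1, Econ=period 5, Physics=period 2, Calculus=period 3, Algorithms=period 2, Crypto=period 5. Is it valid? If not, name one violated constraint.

Yes, all constraints hold

Calculus is only available from period 2 onward — holds.
Algebra is a prerequisite for Crypto this term — holds.
Physics is fixed at period 2 — holds.
Econ can't start before period 4 — holds.
Physics happens in the same period as Algebra — holds.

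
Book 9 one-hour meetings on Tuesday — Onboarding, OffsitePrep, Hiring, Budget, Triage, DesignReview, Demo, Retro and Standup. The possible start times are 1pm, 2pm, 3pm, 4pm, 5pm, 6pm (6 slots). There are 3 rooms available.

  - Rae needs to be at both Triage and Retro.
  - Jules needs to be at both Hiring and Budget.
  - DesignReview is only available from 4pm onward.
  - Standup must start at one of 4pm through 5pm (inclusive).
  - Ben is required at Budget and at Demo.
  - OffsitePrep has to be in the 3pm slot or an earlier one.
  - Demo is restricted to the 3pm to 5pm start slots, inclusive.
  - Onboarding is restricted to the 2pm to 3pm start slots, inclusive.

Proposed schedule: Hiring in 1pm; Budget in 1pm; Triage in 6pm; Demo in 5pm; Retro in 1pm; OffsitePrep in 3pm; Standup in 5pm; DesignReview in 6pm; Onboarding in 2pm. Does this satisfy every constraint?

No — it violates: Jules needs to be at both Hiring and Budget

DesignReview is only available from 4pm onward — holds.
Jules needs to be at both Hiring and Budget — violated.
Ben is required at Budget and at Demo — holds.
Rae needs to be at both Triage and Retro — holds.
Standup must start at one of 4pm through 5pm (inclusive) — holds.
OffsitePrep has to be in the 3pm slot or an earlier one — holds.
Demo is restricted to the 3pm to 5pm start slots, inclusive — holds.
There are 3 rooms available — holds.
Onboarding is restricted to the 2pm to 3pm start slots, inclusive — holds.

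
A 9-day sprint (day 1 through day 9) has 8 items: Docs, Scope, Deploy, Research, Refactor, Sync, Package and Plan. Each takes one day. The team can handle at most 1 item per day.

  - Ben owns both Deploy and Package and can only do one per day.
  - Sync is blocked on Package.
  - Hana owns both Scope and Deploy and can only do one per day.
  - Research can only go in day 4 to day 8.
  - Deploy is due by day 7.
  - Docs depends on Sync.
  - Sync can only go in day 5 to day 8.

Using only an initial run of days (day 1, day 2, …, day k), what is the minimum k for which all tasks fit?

8 days

The precedence chain requires at least 3 distinct days.
With at most 1 per day and 8 tasks, at least 8 days are needed.
Propagating the time windows through the other constraints, Docs can't land before day 6, so the schedule must run through at least day 6.
8 works (last occupied day: day 8): for example Deploy=day 1, Package=day 2, Docs=day 6, Sync=day 5, Plan=day 8, Scope=day 3, Research=day 4, Refactor=day 7.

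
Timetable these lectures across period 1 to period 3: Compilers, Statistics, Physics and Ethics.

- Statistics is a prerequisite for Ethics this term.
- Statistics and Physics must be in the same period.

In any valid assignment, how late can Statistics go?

period 2

Downstream work caps Statistics at period 2.
Statistics at period 2 is achievable: Ethics -> period 3, Physics -> period 2, Statistics -> period 2, Compilers -> period 1.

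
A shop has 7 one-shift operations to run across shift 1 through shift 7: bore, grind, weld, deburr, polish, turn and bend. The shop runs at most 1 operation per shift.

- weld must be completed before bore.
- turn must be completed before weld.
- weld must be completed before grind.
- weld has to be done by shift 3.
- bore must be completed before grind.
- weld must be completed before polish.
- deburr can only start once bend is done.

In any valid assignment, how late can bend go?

shift 6

Downstream work caps bend at shift 6.
bend at shift 6 is achievable: bend in shift 6, turn in shift 1, deburr in shift 7, bore in shift 3, grind in shift 4, polish in shift 5, weld in shift 2.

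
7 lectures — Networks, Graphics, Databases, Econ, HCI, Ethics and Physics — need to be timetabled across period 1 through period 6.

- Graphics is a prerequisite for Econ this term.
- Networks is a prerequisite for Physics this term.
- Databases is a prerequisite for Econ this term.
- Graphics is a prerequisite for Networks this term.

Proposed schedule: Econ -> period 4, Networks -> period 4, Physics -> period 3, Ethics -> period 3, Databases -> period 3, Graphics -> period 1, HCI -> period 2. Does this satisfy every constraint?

Graphics is a prerequisite for Networks this term — holds.
Graphics is a prerequisite for Econ this term — holds.
Networks is a prerequisite for Physics this term — violated.
Databases is a prerequisite for Econ this term — holds.

No. Networks is a prerequisite for Physics this term is not satisfied.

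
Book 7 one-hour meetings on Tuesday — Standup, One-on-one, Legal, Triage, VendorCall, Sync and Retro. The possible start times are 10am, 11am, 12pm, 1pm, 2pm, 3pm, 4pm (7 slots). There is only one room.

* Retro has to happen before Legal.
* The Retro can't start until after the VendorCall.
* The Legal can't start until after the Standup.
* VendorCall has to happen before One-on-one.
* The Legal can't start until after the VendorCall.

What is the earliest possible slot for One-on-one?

11am

Precedence pushes One-on-one to at least 11am.
One-on-one at 11am is achievable: Legal in 2pm, Standup in 1pm, Sync in 4pm, Retro in 12pm, Triage in 3pm, One-on-one in 11am, VendorCall in 10am.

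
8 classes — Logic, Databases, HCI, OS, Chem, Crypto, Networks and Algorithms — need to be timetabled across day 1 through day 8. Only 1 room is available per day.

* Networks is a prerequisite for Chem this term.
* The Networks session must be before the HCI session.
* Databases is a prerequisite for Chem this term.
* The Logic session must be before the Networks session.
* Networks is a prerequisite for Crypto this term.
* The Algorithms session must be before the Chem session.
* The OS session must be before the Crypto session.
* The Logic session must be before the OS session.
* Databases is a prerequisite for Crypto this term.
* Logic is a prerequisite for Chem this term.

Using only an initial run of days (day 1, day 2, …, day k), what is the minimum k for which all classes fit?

8 days

The precedence chain requires at least 3 distinct days.
With at most 1 per day and 8 classes, at least 8 days are needed.
8 works (last occupied day: day 8): for example Logic in day 1; Networks in day 2; Crypto in day 7; Chem in day 5; Algorithms in day 4; Databases in day 3; HCI in day 8; OS in day 6.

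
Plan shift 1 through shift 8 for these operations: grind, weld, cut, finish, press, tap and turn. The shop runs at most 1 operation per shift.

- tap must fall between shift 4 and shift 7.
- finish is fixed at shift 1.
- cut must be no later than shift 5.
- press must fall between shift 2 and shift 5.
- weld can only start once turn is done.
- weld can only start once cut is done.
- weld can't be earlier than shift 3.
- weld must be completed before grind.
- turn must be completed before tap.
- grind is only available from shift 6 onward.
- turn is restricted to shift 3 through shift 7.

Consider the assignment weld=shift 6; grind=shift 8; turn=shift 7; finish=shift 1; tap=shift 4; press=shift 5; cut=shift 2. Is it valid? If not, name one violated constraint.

No — it violates: turn must be completed before tap

finish is fixed at shift 1 — holds.
weld must be completed before grind — holds.
grind is only available from shift 6 onward — holds.
weld can only start once turn is done — violated.
The shop runs at most 1 operation per shift — holds.
weld can't be earlier than shift 3 — holds.
tap must fall between shift 4 and shift 7 — holds.
cut must be no later than shift 5 — holds.
press must fall between shift 2 and shift 5 — holds.
turn is restricted to shift 3 through shift 7 — holds.
weld can only start once cut is done — holds.
turn must be completed before tap — violated.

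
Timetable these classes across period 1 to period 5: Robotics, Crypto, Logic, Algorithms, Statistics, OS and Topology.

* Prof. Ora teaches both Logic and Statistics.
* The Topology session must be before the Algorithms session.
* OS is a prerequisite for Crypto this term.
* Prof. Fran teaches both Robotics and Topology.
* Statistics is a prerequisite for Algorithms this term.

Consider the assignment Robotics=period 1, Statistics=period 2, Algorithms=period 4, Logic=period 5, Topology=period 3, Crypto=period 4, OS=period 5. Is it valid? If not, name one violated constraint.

No — it violates: OS is a prerequisite for Crypto this term

Statistics is a prerequisite for Algorithms this term — holds.
Prof. Fran teaches both Robotics and Topology — holds.
The Topology session must be before the Algorithms session — holds.
OS is a prerequisite for Crypto this term — violated.
Prof. Ora teaches both Logic and Statistics — holds.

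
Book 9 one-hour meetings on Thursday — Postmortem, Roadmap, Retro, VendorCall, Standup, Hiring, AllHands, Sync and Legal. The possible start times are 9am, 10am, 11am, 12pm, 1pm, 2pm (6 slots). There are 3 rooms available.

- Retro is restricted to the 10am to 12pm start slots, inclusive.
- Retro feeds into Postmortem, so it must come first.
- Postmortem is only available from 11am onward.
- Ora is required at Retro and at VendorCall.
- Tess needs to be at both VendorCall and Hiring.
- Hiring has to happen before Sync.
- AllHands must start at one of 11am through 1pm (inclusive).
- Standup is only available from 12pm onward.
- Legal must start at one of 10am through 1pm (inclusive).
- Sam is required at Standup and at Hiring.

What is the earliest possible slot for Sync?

10am

Precedence pushes Sync to at least 10am.
Sync at 10am is achievable: Postmortem -> 11am, Legal -> 10am, Roadmap -> 9am, VendorCall -> 11am, Sync -> 10am, Retro -> 10am, AllHands -> 11am, Hiring -> 9am, Standup -> 12pm.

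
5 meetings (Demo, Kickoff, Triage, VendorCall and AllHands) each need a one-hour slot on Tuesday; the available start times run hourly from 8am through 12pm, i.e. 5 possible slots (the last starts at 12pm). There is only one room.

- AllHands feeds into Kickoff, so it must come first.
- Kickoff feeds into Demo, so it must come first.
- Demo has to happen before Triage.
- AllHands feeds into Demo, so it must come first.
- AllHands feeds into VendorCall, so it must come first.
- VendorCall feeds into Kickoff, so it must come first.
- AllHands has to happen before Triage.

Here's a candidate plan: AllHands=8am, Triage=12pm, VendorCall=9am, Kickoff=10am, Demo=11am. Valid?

Valid

VendorCall feeds into Kickoff, so it must come first — holds.
AllHands feeds into Demo, so it must come first — holds.
There is only one room — holds.
Demo has to happen before Triage — holds.
AllHands feeds into Kickoff, so it must come first — holds.
Kickoff feeds into Demo, so it must come first — holds.
AllHands has to happen before Triage — holds.
AllHands feeds into VendorCall, so it must come first — holds.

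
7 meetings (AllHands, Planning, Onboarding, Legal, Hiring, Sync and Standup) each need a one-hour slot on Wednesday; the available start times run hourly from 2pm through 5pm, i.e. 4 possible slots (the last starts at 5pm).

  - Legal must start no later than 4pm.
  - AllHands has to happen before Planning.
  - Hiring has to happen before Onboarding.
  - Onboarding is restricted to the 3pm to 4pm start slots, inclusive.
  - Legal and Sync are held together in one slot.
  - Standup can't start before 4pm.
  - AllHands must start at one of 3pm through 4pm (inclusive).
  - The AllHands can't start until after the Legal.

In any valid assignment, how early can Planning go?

Precedence pushes Planning to at least 4pm.
Planning at 4pm is achievable: Legal in 2pm; Planning in 4pm; AllHands in 3pm; Onboarding in 3pm; Hiring in 2pm; Sync in 2pm; Standup in 4pm.

4pm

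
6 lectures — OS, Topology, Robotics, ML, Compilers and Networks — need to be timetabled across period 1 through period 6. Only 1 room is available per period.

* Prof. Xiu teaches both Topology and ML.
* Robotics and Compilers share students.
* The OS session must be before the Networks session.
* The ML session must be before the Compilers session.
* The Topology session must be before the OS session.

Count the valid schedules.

60

Splitting on OS: it can be period 2 (12), period 3 (18), period 4 (18), period 5 (12). Listing each branch's schedules as (Topology, Robotics, ML, Compilers, Networks) by period number:
OS=period 2: (1,3,4,5,6) (1,3,4,6,5) (1,3,5,6,4) (1,4,3,5,6) (1,4,3,6,5) (1,4,5,6,3) (1,5,3,4,6) (1,5,3,6,4) (1,5,4,6,3) (1,6,3,4,5) (1,6,3,5,4) (1,6,4,5,3) — 12.
OS=period 3: (1,2,4,5,6) (1,2,4,6,5) (1,2,5,6,4) (1,4,2,5,6) (1,4,2,6,5) (1,5,2,4,6) (1,5,2,6,4) (1,6,2,4,5) (1,6,2,5,4) (2,1,4,5,6) (2,1,4,6,5) (2,1,5,6,4) (2,4,1,5,6) (2,4,1,6,5) (2,5,1,4,6) (2,5,1,6,4) (2,6,1,4,5) (2,6,1,5,4) — 18.
OS=period 4: (1,2,3,5,6) (1,2,3,6,5) (1,3,2,5,6) (1,3,2,6,5) (1,5,2,3,6) (1,6,2,3,5) (2,1,3,5,6) (2,1,3,6,5) (2,3,1,5,6) (2,3,1,6,5) (2,5,1,3,6) (2,6,1,3,5) (3,1,2,5,6) (3,1,2,6,5) (3,2,1,5,6) (3,2,1,6,5) (3,5,1,2,6) (3,6,1,2,5) — 18.
OS=period 5: (1,2,3,4,6) (1,3,2,4,6) (1,4,2,3,6) (2,1,3,4,6) (2,3,1,4,6) (2,4,1,3,6) (3,1,2,4,6) (3,2,1,4,6) (3,4,1,2,6) (4,1,2,3,6) (4,2,1,3,6) (4,3,1,2,6) — 12.
Summing: 12 + 18 + 18 + 12 = 60.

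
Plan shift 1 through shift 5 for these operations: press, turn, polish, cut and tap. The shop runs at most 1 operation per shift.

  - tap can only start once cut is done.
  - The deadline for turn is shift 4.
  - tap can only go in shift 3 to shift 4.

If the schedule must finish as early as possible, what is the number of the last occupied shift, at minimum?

The precedence chain requires at least 2 distinct shifts.
With at most 1 per shift and 5 operations, at least 5 shifts are needed.
tap can't be placed before shift 3, so the schedule must run through at least shift 3.
5 works (last occupied shift: shift 5): for example polish -> shift 5; press -> shift 4; cut -> shift 2; tap -> shift 3; turn -> shift 1.

shift 5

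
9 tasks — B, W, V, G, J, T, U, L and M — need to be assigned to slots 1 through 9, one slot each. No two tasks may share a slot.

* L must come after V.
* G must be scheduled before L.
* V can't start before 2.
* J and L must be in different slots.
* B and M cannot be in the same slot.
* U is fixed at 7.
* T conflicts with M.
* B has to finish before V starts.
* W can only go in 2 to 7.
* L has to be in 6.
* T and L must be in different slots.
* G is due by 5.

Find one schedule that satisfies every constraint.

J -> 5; T -> 8; L -> 6; B -> 3; W -> 2; U -> 7; M -> 9; V -> 4; G -> 1

Checking: G(1) before L(6); V(4) before L(6); B(3) before V(4); T(8) != L(6); J(5) != L(6); T(8) != M(9); B(3) != M(9); U=7 in [7,7]; G=1 in [1,5]; V=4 in [2,9]; L=6 in [6,6]; W=2 in [2,7]; max 1 per slot (cap 1).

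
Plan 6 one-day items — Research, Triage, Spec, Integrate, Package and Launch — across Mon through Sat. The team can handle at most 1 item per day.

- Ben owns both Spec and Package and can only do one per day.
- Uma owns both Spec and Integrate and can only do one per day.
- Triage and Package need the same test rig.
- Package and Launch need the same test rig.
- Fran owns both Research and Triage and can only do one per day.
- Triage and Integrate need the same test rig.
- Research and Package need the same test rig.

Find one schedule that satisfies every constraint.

Research -> Mon; Spec -> Wed; Triage -> Tue; Package -> Fri; Integrate -> Thu; Launch -> Sat

Checking: Triage(Tue) != Package(Fri); Research(Mon) != Package(Fri); Research(Mon) != Triage(Tue); Spec(Wed) != Package(Fri); Package(Fri) != Launch(Sat); Triage(Tue) != Integrate(Thu); Spec(Wed) != Integrate(Thu); max 1 per day (cap 1).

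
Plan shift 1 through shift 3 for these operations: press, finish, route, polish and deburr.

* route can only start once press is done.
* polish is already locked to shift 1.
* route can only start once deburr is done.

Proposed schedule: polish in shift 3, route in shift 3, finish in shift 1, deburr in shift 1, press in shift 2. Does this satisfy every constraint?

Invalid. polish is already locked to shift 1.

route can only start once deburr is done — holds.
polish is already locked to shift 1 — violated.
route can only start once press is done — holds.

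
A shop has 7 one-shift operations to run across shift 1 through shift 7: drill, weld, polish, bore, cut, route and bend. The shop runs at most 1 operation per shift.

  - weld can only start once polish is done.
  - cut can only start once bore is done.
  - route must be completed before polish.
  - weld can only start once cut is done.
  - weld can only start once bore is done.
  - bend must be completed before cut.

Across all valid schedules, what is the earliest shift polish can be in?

Precedence pushes polish to at least shift 2; downstream work caps polish at shift 6.
polish at shift 2 is achievable: polish -> shift 2, route -> shift 1, bend -> shift 4, drill -> shift 7, bore -> shift 3, cut -> shift 5, weld -> shift 6.

shift 2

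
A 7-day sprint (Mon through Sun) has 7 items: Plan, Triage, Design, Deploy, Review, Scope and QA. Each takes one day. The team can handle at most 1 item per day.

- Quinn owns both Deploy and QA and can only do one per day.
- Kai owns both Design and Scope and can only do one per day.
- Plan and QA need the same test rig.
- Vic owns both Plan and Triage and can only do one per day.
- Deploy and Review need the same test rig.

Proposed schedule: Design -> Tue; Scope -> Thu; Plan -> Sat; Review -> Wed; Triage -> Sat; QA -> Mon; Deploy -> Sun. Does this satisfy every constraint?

No. Vic owns both Plan and Triage and can only do one per day is not satisfied.

Deploy and Review need the same test rig — holds.
Quinn owns both Deploy and QA and can only do one per day — holds.
Kai owns both Design and Scope and can only do one per day — holds.
Plan and QA need the same test rig — holds.
The team can handle at most 1 item per day — violated.
Vic owns both Plan and Triage and can only do one per day — violated.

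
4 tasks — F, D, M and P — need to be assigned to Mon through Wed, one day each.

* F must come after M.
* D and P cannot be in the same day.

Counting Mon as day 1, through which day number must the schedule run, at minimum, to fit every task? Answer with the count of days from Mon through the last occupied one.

2

The precedence chain requires at least 2 distinct days.
2 works (last occupied day: Tue): for example F -> Tue, D -> Mon, P -> Tue, M -> Mon.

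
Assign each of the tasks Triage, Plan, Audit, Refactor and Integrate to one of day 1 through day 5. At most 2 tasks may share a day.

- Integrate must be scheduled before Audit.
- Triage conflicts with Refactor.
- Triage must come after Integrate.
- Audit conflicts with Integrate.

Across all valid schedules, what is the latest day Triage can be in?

Precedence pushes Triage to at least day 2.
Triage at day 5 is achievable: Plan in day 1; Triage in day 5; Refactor in day 2; Audit in day 2; Integrate in day 1.

day 5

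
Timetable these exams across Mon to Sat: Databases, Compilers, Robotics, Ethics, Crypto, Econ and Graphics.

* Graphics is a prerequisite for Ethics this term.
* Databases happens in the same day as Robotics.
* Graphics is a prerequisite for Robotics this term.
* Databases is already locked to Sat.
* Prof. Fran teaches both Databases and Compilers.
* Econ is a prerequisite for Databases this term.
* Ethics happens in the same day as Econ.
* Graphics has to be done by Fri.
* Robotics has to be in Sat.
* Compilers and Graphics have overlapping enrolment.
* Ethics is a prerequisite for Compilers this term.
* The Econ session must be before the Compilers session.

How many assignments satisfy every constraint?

60

Splitting on Compilers: it can be Wed (6), Thu (18), Fri (36). Listing each branch's schedules as (Databases, Robotics, Ethics, Crypto, Econ, Graphics):
Compilers=Wed: (Sat,Sat,Tue,Mon,Tue,Mon) (Sat,Sat,Tue,Tue,Tue,Mon) (Sat,Sat,Tue,Wed,Tue,Mon) (Sat,Sat,Tue,Thu,Tue,Mon) (Sat,Sat,Tue,Fri,Tue,Mon) (Sat,Sat,Tue,Sat,Tue,Mon) — 6.
Compilers=Thu: (Sat,Sat,Tue,Mon,Tue,Mon) (Sat,Sat,Tue,Tue,Tue,Mon) (Sat,Sat,Tue,Wed,Tue,Mon) (Sat,Sat,Tue,Thu,Tue,Mon) (Sat,Sat,Tue,Fri,Tue,Mon) (Sat,Sat,Tue,Sat,Tue,Mon) (Sat,Sat,Wed,Mon,Wed,Mon) (Sat,Sat,Wed,Mon,Wed,Tue) (Sat,Sat,Wed,Tue,Wed,Mon) (Sat,Sat,Wed,Tue,Wed,Tue) (Sat,Sat,Wed,Wed,Wed,Mon) (Sat,Sat,Wed,Wed,Wed,Tue) (Sat,Sat,Wed,Thu,Wed,Mon) (Sat,Sat,Wed,Thu,Wed,Tue) (Sat,Sat,Wed,Fri,Wed,Mon) (Sat,Sat,Wed,Fri,Wed,Tue) (Sat,Sat,Wed,Sat,Wed,Mon) (Sat,Sat,Wed,Sat,Wed,Tue) — 18.
Compilers=Fri: (Sat,Sat,Tue,Mon,Tue,Mon) (Sat,Sat,Tue,Tue,Tue,Mon) (Sat,Sat,Tue,Wed,Tue,Mon) (Sat,Sat,Tue,Thu,Tue,Mon) (Sat,Sat,Tue,Fri,Tue,Mon) (Sat,Sat,Tue,Sat,Tue,Mon) (Sat,Sat,Wed,Mon,Wed,Mon) (Sat,Sat,Wed,Mon,Wed,Tue) (Sat,Sat,Wed,Tue,Wed,Mon) (Sat,Sat,Wed,Tue,Wed,Tue) (Sat,Sat,Wed,Wed,Wed,Mon) (Sat,Sat,Wed,Wed,Wed,Tue) (Sat,Sat,Wed,Thu,Wed,Mon) (Sat,Sat,Wed,Thu,Wed,Tue) (Sat,Sat,Wed,Fri,Wed,Mon) (Sat,Sat,Wed,Fri,Wed,Tue) (Sat,Sat,Wed,Sat,Wed,Mon) (Sat,Sat,Wed,Sat,Wed,Tue) (Sat,Sat,Thu,Mon,Thu,Mon) (Sat,Sat,Thu,Mon,Thu,Tue) (Sat,Sat,Thu,Mon,Thu,Wed) (Sat,Sat,Thu,Tue,Thu,Mon) (Sat,Sat,Thu,Tue,Thu,Tue) (Sat,Sat,Thu,Tue,Thu,Wed) (Sat,Sat,Thu,Wed,Thu,Mon) (Sat,Sat,Thu,Wed,Thu,Tue) (Sat,Sat,Thu,Wed,Thu,Wed) (Sat,Sat,Thu,Thu,Thu,Mon) (Sat,Sat,Thu,Thu,Thu,Tue) (Sat,Sat,Thu,Thu,Thu,Wed) (Sat,Sat,Thu,Fri,Thu,Mon) (Sat,Sat,Thu,Fri,Thu,Tue) (Sat,Sat,Thu,Fri,Thu,Wed) (Sat,Sat,Thu,Sat,Thu,Mon) (Sat,Sat,Thu,Sat,Thu,Tue) (Sat,Sat,Thu,Sat,Thu,Wed) — 36.
Summing: 6 + 18 + 36 = 60.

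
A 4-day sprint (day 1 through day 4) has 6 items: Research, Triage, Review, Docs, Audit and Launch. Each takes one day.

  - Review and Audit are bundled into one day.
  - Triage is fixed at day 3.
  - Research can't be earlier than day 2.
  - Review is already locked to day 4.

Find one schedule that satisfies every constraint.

Research=day 2; Triage=day 3; Launch=day 1; Docs=day 1; Audit=day 4; Review=day 4

Checking: Review = Audit = day 4; Research=day 2 in [day 2,day 4]; Review=day 4 in [day 4,day 4]; Triage=day 3 in [day 3,day 3].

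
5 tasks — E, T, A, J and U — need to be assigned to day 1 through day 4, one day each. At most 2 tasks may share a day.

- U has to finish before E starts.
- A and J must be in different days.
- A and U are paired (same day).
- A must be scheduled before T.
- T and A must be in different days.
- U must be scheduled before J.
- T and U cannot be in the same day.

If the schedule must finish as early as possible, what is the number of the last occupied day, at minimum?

The precedence chain requires at least 2 distinct days.
With at most 2 per day and 5 tasks, at least 3 days are needed.
3 works (last occupied day: day 3): for example J -> day 3; T -> day 2; E -> day 2; A -> day 1; U -> day 1.

3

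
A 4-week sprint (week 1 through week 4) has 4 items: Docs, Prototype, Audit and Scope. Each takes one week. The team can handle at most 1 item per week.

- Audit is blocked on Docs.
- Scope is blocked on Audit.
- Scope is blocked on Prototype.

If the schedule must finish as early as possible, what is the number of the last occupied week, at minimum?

The precedence chain requires at least 3 distinct weeks.
With at most 1 per week and 4 tasks, at least 4 weeks are needed.
4 works (last occupied week: week 4): for example Audit=week 2; Scope=week 4; Docs=week 1; Prototype=week 3.

4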